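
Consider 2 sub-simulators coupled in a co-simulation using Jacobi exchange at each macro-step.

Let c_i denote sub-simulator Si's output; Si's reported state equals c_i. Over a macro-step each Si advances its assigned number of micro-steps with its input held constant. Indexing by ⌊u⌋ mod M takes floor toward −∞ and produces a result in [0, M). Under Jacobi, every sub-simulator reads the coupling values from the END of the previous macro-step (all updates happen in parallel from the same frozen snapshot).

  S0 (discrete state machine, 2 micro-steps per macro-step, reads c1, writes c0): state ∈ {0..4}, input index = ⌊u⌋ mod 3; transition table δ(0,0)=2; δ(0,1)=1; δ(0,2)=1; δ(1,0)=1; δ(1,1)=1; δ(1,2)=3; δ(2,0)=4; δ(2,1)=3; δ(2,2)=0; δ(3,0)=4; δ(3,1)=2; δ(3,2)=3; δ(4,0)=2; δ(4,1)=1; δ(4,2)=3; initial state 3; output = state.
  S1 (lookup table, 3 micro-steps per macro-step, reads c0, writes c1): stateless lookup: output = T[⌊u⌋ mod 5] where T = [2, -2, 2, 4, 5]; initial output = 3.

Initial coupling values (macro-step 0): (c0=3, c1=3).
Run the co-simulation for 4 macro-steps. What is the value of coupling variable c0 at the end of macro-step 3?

macro 1: S0 reads c1=3 → after 2×micro: 2; S1 reads c0=3 → after 3×micro: 4 ⇒ (c0=2, c1=4)
macro 2: S0 reads c1=4 → after 2×micro: 2; S1 reads c0=2 → after 3×micro: 2 ⇒ (c0=2, c1=2)
macro 3: S0 reads c1=2 → after 2×micro: 1; S1 reads c0=2 → after 3×micro: 2 ⇒ (c0=1, c1=2)
macro 4: S0 reads c1=2 → after 2×micro: 3; S1 reads c0=1 → after 3×micro: -2 ⇒ (c0=3, c1=-2)

c0 at macro-step 3 = 1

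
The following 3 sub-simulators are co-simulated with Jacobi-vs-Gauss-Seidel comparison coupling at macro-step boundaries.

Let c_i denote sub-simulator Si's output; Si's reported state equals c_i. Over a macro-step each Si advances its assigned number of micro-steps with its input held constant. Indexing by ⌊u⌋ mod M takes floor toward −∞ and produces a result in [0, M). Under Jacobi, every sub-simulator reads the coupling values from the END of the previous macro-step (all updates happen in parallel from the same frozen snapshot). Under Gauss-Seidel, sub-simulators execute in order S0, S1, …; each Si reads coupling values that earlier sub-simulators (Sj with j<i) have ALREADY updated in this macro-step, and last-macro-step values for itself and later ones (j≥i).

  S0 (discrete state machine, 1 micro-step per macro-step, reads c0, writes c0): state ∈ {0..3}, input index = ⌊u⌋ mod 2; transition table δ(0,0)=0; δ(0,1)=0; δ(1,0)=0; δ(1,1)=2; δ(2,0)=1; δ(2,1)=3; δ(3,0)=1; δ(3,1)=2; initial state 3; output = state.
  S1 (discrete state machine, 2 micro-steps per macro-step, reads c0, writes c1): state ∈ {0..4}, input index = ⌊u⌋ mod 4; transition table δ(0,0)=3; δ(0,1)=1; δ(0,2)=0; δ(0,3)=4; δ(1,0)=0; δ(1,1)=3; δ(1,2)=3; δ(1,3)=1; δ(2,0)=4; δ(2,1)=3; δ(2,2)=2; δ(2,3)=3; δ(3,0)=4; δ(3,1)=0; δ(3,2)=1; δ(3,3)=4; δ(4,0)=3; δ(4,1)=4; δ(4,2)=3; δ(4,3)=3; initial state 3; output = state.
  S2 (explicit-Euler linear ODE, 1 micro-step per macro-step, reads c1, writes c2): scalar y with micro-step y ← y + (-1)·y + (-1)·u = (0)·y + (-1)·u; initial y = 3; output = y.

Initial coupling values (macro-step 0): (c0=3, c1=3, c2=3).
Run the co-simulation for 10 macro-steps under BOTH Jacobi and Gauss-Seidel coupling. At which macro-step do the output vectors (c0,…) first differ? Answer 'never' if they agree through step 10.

[Jacobi] macro 1: S0 reads c0=3 → after 1×micro: 2; S1 reads c0=3 → after 2×micro: 3; S2 reads c1=3 → after 1×micro: -3 ⇒ (c0=2, c1=3, c2=-3)
[Jacobi] macro 2: S0 reads c0=2 → after 1×micro: 1; S1 reads c0=2 → after 2×micro: 3; S2 reads c1=3 → after 1×micro: -3 ⇒ (c0=1, c1=3, c2=-3)
[Jacobi] macro 3: S0 reads c0=1 → after 1×micro: 2; S1 reads c0=1 → after 2×micro: 1; S2 reads c1=3 → after 1×micro: -3 ⇒ (c0=2, c1=1, c2=-3)
[Jacobi] macro 4: S0 reads c0=2 → after 1×micro: 1; S1 reads c0=2 → after 2×micro: 1; S2 reads c1=1 → after 1×micro: -1 ⇒ (c0=1, c1=1, c2=-1)
[Jacobi] macro 5: S0 reads c0=1 → after 1×micro: 2; S1 reads c0=1 → after 2×micro: 0; S2 reads c1=1 → after 1×micro: -1 ⇒ (c0=2, c1=0, c2=-1)
[Jacobi] macro 6: S0 reads c0=2 → after 1×micro: 1; S1 reads c0=2 → after 2×micro: 0; S2 reads c1=0 → after 1×micro: 0 ⇒ (c0=1, c1=0, c2=0)
[Jacobi] macro 7: S0 reads c0=1 → after 1×micro: 2; S1 reads c0=1 → after 2×micro: 3; S2 reads c1=0 → after 1×micro: 0 ⇒ (c0=2, c1=3, c2=0)
[Jacobi] macro 8: S0 reads c0=2 → after 1×micro: 1; S1 reads c0=2 → after 2×micro: 3; S2 reads c1=3 → after 1×micro: -3 ⇒ (c0=1, c1=3, c2=-3)
[Jacobi] macro 9: S0 reads c0=1 → after 1×micro: 2; S1 reads c0=1 → after 2×micro: 1; S2 reads c1=3 → after 1×micro: -3 ⇒ (c0=2, c1=1, c2=-3)
[Jacobi] macro 10: S0 reads c0=2 → after 1×micro: 1; S1 reads c0=2 → after 2×micro: 1; S2 reads c1=1 → after 1×micro: -1 ⇒ (c0=1, c1=1, c2=-1)
[Gauss-Seidel] macro 1: S0 reads c0=3 → after 1×micro: 2; S1 reads c0=2 → after 2×micro: 3; S2 reads c1=3 → after 1×micro: -3 ⇒ (c0=2, c1=3, c2=-3)
[Gauss-Seidel] macro 2: S0 reads c0=2 → after 1×micro: 1; S1 reads c0=1 → after 2×micro: 1; S2 reads c1=1 → after 1×micro: -1 ⇒ (c0=1, c1=1, c2=-1)
[Gauss-Seidel] macro 3: S0 reads c0=1 → after 1×micro: 2; S1 reads c0=2 → after 2×micro: 1; S2 reads c1=1 → after 1×micro: -1 ⇒ (c0=2, c1=1, c2=-1)
[Gauss-Seidel] macro 4: S0 reads c0=2 → after 1×micro: 1; S1 reads c0=1 → after 2×micro: 0; S2 reads c1=0 → after 1×micro: 0 ⇒ (c0=1, c1=0, c2=0)
[Gauss-Seidel] macro 5: S0 reads c0=1 → after 1×micro: 2; S1 reads c0=2 → after 2×micro: 0; S2 reads c1=0 → after 1×micro: 0 ⇒ (c0=2, c1=0, c2=0)
[Gauss-Seidel] macro 6: S0 reads c0=2 → after 1×micro: 1; S1 reads c0=1 → after 2×micro: 3; S2 reads c1=3 → after 1×micro: -3 ⇒ (c0=1, c1=3, c2=-3)
[Gauss-Seidel] macro 7: S0 reads c0=1 → after 1×micro: 2; S1 reads c0=2 → after 2×micro: 3; S2 reads c1=3 → after 1×micro: -3 ⇒ (c0=2, c1=3, c2=-3)
[Gauss-Seidel] macro 8: S0 reads c0=2 → after 1×micro: 1; S1 reads c0=1 → after 2×micro: 1; S2 reads c1=1 → after 1×micro: -1 ⇒ (c0=1, c1=1, c2=-1)
[Gauss-Seidel] macro 9: S0 reads c0=1 → after 1×micro: 2; S1 reads c0=2 → after 2×micro: 1; S2 reads c1=1 → after 1×micro: -1 ⇒ (c0=2, c1=1, c2=-1)
[Gauss-Seidel] macro 10: S0 reads c0=2 → after 1×micro: 1; S1 reads c0=1 → after 2×micro: 0; S2 reads c1=0 → after 1×micro: 0 ⇒ (c0=1, c1=0, c2=0)

first divergence at macro-step: 2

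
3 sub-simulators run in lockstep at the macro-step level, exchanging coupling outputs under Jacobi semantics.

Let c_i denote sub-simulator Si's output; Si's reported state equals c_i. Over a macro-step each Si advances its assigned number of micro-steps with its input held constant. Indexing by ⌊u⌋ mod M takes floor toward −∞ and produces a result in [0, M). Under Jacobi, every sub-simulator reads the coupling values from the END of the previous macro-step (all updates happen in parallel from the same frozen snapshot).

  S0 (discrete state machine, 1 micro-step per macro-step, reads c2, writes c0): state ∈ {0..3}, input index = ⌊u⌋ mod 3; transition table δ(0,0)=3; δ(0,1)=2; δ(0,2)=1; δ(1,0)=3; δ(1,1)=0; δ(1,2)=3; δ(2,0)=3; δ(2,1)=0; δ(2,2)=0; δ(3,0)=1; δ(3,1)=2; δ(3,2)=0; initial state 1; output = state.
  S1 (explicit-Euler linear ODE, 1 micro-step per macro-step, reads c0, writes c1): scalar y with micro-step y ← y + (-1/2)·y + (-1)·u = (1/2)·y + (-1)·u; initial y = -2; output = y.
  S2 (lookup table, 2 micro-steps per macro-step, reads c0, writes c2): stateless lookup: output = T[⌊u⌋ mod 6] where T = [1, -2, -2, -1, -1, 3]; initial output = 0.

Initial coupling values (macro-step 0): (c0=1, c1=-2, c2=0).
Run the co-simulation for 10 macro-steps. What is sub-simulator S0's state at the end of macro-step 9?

S0 state at macro-step 9 = 0

macro 1: S0 reads c2=0 → after 1×micro: 3; S1 reads c0=1 → after 1×micro: -2; S2 reads c0=1 → after 2×micro: -2 ⇒ (c0=3, c1=-2, c2=-2)
macro 2: S0 reads c2=-2 → after 1×micro: 2; S1 reads c0=3 → after 1×micro: -4; S2 reads c0=3 → after 2×micro: -1 ⇒ (c0=2, c1=-4, c2=-1)
macro 3: S0 reads c2=-1 → after 1×micro: 0; S1 reads c0=2 → after 1×micro: -4; S2 reads c0=2 → after 2×micro: -2 ⇒ (c0=0, c1=-4, c2=-2)
macro 4: S0 reads c2=-2 → after 1×micro: 2; S1 reads c0=0 → after 1×micro: -2; S2 reads c0=0 → after 2×micro: 1 ⇒ (c0=2, c1=-2, c2=1)
macro 5: S0 reads c2=1 → after 1×micro: 0; S1 reads c0=2 → after 1×micro: -3; S2 reads c0=2 → after 2×micro: -2 ⇒ (c0=0, c1=-3, c2=-2)
macro 6: S0 reads c2=-2 → after 1×micro: 2; S1 reads c0=0 → after 1×micro: -3/2; S2 reads c0=0 → after 2×micro: 1 ⇒ (c0=2, c1=-3/2, c2=1)
macro 7: S0 reads c2=1 → after 1×micro: 0; S1 reads c0=2 → after 1×micro: -11/4; S2 reads c0=2 → after 2×micro: -2 ⇒ (c0=0, c1=-11/4, c2=-2)
macro 8: S0 reads c2=-2 → after 1×micro: 2; S1 reads c0=0 → after 1×micro: -11/8; S2 reads c0=0 → after 2×micro: 1 ⇒ (c0=2, c1=-11/8, c2=1)
macro 9: S0 reads c2=1 → after 1×micro: 0; S1 reads c0=2 → after 1×micro: -43/16; S2 reads c0=2 → after 2×micro: -2 ⇒ (c0=0, c1=-43/16, c2=-2)
macro 10: S0 reads c2=-2 → after 1×micro: 2; S1 reads c0=0 → after 1×micro: -43/32; S2 reads c0=0 → after 2×micro: 1 ⇒ (c0=2, c1=-43/32, c2=1)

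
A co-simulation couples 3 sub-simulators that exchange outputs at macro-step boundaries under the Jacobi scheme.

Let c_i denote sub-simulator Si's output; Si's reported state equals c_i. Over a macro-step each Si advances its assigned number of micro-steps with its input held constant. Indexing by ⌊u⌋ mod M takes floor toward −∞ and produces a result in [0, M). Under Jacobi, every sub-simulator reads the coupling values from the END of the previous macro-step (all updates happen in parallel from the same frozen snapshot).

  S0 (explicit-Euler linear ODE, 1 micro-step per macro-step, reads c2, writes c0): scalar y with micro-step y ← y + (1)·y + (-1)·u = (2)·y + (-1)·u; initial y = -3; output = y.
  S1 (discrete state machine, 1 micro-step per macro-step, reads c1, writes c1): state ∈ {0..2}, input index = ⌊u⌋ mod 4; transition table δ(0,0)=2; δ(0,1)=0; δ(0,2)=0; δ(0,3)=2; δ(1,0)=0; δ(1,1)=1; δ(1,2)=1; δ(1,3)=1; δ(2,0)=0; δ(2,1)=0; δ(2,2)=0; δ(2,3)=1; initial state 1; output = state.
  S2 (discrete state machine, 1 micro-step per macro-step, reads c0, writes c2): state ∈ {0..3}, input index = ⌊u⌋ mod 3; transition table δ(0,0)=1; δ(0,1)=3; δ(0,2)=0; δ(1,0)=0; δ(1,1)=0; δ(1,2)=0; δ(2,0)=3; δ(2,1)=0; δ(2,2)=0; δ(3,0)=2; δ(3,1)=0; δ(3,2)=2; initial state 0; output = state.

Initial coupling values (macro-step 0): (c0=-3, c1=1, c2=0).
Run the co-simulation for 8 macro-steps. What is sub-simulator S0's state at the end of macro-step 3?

S0 state at macro-step 3 = -26

macro 1: S0 reads c2=0 → after 1×micro: -6; S1 reads c1=1 → after 1×micro: 1; S2 reads c0=-3 → after 1×micro: 1 ⇒ (c0=-6, c1=1, c2=1)
macro 2: S0 reads c2=1 → after 1×micro: -13; S1 reads c1=1 → after 1×micro: 1; S2 reads c0=-6 → after 1×micro: 0 ⇒ (c0=-13, c1=1, c2=0)
macro 3: S0 reads c2=0 → after 1×micro: -26; S1 reads c1=1 → after 1×micro: 1; S2 reads c0=-13 → after 1×micro: 0 ⇒ (c0=-26, c1=1, c2=0)
macro 4: S0 reads c2=0 → after 1×micro: -52; S1 reads c1=1 → after 1×micro: 1; S2 reads c0=-26 → after 1×micro: 3 ⇒ (c0=-52, c1=1, c2=3)
macro 5: S0 reads c2=3 → after 1×micro: -107; S1 reads c1=1 → after 1×micro: 1; S2 reads c0=-52 → after 1×micro: 2 ⇒ (c0=-107, c1=1, c2=2)
macro 6: S0 reads c2=2 → after 1×micro: -216; S1 reads c1=1 → after 1×micro: 1; S2 reads c0=-107 → after 1×micro: 0 ⇒ (c0=-216, c1=1, c2=0)
macro 7: S0 reads c2=0 → after 1×micro: -432; S1 reads c1=1 → after 1×micro: 1; S2 reads c0=-216 → after 1×micro: 1 ⇒ (c0=-432, c1=1, c2=1)
macro 8: S0 reads c2=1 → after 1×micro: -865; S1 reads c1=1 → after 1×micro: 1; S2 reads c0=-432 → after 1×micro: 0 ⇒ (c0=-865, c1=1, c2=0)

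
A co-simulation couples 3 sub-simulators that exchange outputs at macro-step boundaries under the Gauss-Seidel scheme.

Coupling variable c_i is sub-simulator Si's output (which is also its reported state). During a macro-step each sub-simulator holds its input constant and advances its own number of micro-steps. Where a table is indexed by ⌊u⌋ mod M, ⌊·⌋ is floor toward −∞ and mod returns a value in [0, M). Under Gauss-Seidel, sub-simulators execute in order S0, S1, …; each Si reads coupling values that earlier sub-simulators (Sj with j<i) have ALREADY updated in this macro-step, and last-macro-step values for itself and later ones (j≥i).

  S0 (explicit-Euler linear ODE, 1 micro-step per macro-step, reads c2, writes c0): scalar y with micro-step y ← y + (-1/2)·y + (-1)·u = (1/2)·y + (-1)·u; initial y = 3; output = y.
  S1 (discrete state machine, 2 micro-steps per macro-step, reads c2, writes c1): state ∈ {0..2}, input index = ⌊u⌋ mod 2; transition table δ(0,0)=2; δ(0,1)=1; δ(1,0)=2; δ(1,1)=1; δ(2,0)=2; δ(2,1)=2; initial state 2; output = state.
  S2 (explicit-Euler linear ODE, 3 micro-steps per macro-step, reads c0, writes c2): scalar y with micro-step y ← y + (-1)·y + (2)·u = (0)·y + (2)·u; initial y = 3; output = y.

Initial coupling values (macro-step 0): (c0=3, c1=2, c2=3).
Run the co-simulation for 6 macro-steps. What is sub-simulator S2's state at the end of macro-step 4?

S2 state at macro-step 4 = 81/8

macro 1: S0 reads c2=3 → after 1×micro: -3/2; S1 reads c2=3 → after 2×micro: 2; S2 reads c0=-3/2 → after 3×micro: -3 ⇒ (c0=-3/2, c1=2, c2=-3)
macro 2: S0 reads c2=-3 → after 1×micro: 9/4; S1 reads c2=-3 → after 2×micro: 2; S2 reads c0=9/4 → after 3×micro: 9/2 ⇒ (c0=9/4, c1=2, c2=9/2)
macro 3: S0 reads c2=9/2 → after 1×micro: -27/8; S1 reads c2=9/2 → after 2×micro: 2; S2 reads c0=-27/8 → after 3×micro: -27/4 ⇒ (c0=-27/8, c1=2, c2=-27/4)
macro 4: S0 reads c2=-27/4 → after 1×micro: 81/16; S1 reads c2=-27/4 → after 2×micro: 2; S2 reads c0=81/16 → after 3×micro: 81/8 ⇒ (c0=81/16, c1=2, c2=81/8)
macro 5: S0 reads c2=81/8 → after 1×micro: -243/32; S1 reads c2=81/8 → after 2×micro: 2; S2 reads c0=-243/32 → after 3×micro: -243/16 ⇒ (c0=-243/32, c1=2, c2=-243/16)
macro 6: S0 reads c2=-243/16 → after 1×micro: 729/64; S1 reads c2=-243/16 → after 2×micro: 2; S2 reads c0=729/64 → after 3×micro: 729/32 ⇒ (c0=729/64, c1=2, c2=729/32)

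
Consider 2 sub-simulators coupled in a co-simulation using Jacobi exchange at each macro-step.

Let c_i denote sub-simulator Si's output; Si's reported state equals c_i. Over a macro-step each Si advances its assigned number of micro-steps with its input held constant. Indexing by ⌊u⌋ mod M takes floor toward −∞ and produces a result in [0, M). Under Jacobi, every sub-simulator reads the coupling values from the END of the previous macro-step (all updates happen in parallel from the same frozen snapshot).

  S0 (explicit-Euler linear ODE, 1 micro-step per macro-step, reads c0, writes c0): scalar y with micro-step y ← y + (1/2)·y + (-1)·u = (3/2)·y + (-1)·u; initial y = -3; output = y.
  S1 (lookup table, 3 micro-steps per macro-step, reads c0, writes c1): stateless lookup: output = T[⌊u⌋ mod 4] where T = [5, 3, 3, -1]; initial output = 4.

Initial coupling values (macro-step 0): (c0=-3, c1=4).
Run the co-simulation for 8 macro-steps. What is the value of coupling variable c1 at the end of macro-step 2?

c1 at macro-step 2 = 3

macro 1: S0 reads c0=-3 → after 1×micro: -3/2; S1 reads c0=-3 → after 3×micro: 3 ⇒ (c0=-3/2, c1=3)
macro 2: S0 reads c0=-3/2 → after 1×micro: -3/4; S1 reads c0=-3/2 → after 3×micro: 3 ⇒ (c0=-3/4, c1=3)
macro 3: S0 reads c0=-3/4 → after 1×micro: -3/8; S1 reads c0=-3/4 → after 3×micro: -1 ⇒ (c0=-3/8, c1=-1)
macro 4: S0 reads c0=-3/8 → after 1×micro: -3/16; S1 reads c0=-3/8 → after 3×micro: -1 ⇒ (c0=-3/16, c1=-1)
macro 5: S0 reads c0=-3/16 → after 1×micro: -3/32; S1 reads c0=-3/16 → after 3×micro: -1 ⇒ (c0=-3/32, c1=-1)
macro 6: S0 reads c0=-3/32 → after 1×micro: -3/64; S1 reads c0=-3/32 → after 3×micro: -1 ⇒ (c0=-3/64, c1=-1)
macro 7: S0 reads c0=-3/64 → after 1×micro: -3/128; S1 reads c0=-3/64 → after 3×micro: -1 ⇒ (c0=-3/128, c1=-1)
macro 8: S0 reads c0=-3/128 → after 1×micro: -3/256; S1 reads c0=-3/128 → after 3×micro: -1 ⇒ (c0=-3/256, c1=-1)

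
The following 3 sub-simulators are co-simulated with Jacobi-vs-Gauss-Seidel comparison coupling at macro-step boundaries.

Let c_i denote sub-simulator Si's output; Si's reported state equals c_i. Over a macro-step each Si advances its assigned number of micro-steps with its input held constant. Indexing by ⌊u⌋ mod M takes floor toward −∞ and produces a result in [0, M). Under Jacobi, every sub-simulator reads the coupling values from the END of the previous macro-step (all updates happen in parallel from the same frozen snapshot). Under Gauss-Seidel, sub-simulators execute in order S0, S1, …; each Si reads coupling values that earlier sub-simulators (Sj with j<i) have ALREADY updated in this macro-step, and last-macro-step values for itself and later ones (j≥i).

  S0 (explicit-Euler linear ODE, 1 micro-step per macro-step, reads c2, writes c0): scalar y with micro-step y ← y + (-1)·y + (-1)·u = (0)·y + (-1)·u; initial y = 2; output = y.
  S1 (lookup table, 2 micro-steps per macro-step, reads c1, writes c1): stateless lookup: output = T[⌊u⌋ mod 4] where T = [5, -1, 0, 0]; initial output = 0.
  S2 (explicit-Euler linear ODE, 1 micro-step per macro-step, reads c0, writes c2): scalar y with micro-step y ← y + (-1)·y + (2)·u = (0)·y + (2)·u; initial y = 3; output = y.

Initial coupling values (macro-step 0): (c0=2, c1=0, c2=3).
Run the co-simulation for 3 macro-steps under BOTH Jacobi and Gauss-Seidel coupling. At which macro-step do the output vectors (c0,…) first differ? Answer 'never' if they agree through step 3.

[Jacobi] macro 1: S0 reads c2=3 → after 1×micro: -3; S1 reads c1=0 → after 2×micro: 5; S2 reads c0=2 → after 1×micro: 4 ⇒ (c0=-3, c1=5, c2=4)
[Jacobi] macro 2: S0 reads c2=4 → after 1×micro: -4; S1 reads c1=5 → after 2×micro: -1; S2 reads c0=-3 → after 1×micro: -6 ⇒ (c0=-4, c1=-1, c2=-6)
[Jacobi] macro 3: S0 reads c2=-6 → after 1×micro: 6; S1 reads c1=-1 → after 2×micro: 0; S2 reads c0=-4 → after 1×micro: -8 ⇒ (c0=6, c1=0, c2=-8)
[Gauss-Seidel] macro 1: S0 reads c2=3 → after 1×micro: -3; S1 reads c1=0 → after 2×micro: 5; S2 reads c0=-3 → after 1×micro: -6 ⇒ (c0=-3, c1=5, c2=-6)
[Gauss-Seidel] macro 2: S0 reads c2=-6 → after 1×micro: 6; S1 reads c1=5 → after 2×micro: -1; S2 reads c0=6 → after 1×micro: 12 ⇒ (c0=6, c1=-1, c2=12)
[Gauss-Seidel] macro 3: S0 reads c2=12 → after 1×micro: -12; S1 reads c1=-1 → after 2×micro: 0; S2 reads c0=-12 → after 1×micro: -24 ⇒ (c0=-12, c1=0, c2=-24)

first divergence at macro-step: 1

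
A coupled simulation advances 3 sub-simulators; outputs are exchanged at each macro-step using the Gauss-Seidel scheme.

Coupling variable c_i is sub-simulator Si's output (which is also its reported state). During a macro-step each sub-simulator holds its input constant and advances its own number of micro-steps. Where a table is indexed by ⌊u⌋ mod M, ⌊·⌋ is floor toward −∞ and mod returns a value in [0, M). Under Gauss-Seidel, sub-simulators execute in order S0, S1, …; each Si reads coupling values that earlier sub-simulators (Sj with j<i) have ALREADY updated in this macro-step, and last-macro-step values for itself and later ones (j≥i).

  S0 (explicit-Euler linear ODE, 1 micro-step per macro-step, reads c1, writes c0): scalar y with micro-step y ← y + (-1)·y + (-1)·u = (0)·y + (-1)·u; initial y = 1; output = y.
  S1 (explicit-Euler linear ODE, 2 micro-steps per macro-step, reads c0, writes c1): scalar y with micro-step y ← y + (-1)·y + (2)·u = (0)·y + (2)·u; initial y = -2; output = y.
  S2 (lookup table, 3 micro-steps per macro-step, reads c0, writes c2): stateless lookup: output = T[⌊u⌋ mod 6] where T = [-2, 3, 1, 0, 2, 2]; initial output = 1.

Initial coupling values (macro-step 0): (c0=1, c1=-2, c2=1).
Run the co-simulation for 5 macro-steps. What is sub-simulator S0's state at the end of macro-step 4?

macro 1: S0 reads c1=-2 → after 1×micro: 2; S1 reads c0=2 → after 2×micro: 4; S2 reads c0=2 → after 3×micro: 1 ⇒ (c0=2, c1=4, c2=1)
macro 2: S0 reads c1=4 → after 1×micro: -4; S1 reads c0=-4 → after 2×micro: -8; S2 reads c0=-4 → after 3×micro: 1 ⇒ (c0=-4, c1=-8, c2=1)
macro 3: S0 reads c1=-8 → after 1×micro: 8; S1 reads c0=8 → after 2×micro: 16; S2 reads c0=8 → after 3×micro: 1 ⇒ (c0=8, c1=16, c2=1)
macro 4: S0 reads c1=16 → after 1×micro: -16; S1 reads c0=-16 → after 2×micro: -32; S2 reads c0=-16 → after 3×micro: 1 ⇒ (c0=-16, c1=-32, c2=1)
macro 5: S0 reads c1=-32 → after 1×micro: 32; S1 reads c0=32 → after 2×micro: 64; S2 reads c0=32 → after 3×micro: 1 ⇒ (c0=32, c1=64, c2=1)

S0 state at macro-step 4 = -16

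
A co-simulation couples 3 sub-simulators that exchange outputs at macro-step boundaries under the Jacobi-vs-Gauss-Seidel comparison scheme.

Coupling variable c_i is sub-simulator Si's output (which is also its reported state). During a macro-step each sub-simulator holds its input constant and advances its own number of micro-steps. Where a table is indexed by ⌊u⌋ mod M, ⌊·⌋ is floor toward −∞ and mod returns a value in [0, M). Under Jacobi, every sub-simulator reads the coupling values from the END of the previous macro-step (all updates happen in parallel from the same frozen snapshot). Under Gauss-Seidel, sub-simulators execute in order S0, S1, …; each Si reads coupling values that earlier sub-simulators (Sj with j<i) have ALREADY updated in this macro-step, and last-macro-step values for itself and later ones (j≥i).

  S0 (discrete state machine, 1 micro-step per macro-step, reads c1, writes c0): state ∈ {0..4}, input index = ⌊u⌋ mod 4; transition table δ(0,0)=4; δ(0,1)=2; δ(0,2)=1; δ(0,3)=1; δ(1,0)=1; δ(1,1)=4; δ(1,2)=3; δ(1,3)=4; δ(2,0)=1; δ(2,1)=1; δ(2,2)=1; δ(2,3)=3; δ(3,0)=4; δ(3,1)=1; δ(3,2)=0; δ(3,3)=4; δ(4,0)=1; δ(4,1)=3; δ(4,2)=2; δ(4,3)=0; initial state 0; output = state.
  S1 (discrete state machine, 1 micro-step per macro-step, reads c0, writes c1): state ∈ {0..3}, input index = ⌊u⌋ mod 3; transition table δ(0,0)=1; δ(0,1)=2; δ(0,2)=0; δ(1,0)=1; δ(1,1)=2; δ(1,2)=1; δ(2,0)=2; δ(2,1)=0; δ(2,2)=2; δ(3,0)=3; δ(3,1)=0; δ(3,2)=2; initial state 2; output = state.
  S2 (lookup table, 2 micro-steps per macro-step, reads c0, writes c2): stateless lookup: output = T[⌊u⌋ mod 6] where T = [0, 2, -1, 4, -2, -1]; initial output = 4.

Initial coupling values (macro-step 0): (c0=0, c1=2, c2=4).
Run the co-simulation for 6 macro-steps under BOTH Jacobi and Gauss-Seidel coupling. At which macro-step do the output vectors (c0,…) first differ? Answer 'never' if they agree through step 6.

[Jacobi] macro 1: S0 reads c1=2 → after 1×micro: 1; S1 reads c0=0 → after 1×micro: 2; S2 reads c0=0 → after 2×micro: 0 ⇒ (c0=1, c1=2, c2=0)
[Jacobi] macro 2: S0 reads c1=2 → after 1×micro: 3; S1 reads c0=1 → after 1×micro: 0; S2 reads c0=1 → after 2×micro: 2 ⇒ (c0=3, c1=0, c2=2)
[Jacobi] macro 3: S0 reads c1=0 → after 1×micro: 4; S1 reads c0=3 → after 1×micro: 1; S2 reads c0=3 → after 2×micro: 4 ⇒ (c0=4, c1=1, c2=4)
[Jacobi] macro 4: S0 reads c1=1 → after 1×micro: 3; S1 reads c0=4 → after 1×micro: 2; S2 reads c0=4 → after 2×micro: -2 ⇒ (c0=3, c1=2, c2=-2)
[Jacobi] macro 5: S0 reads c1=2 → after 1×micro: 0; S1 reads c0=3 → after 1×micro: 2; S2 reads c0=3 → after 2×micro: 4 ⇒ (c0=0, c1=2, c2=4)
[Jacobi] macro 6: S0 reads c1=2 → after 1×micro: 1; S1 reads c0=0 → after 1×micro: 2; S2 reads c0=0 → after 2×micro: 0 ⇒ (c0=1, c1=2, c2=0)
[Gauss-Seidel] macro 1: S0 reads c1=2 → after 1×micro: 1; S1 reads c0=1 → after 1×micro: 0; S2 reads c0=1 → after 2×micro: 2 ⇒ (c0=1, c1=0, c2=2)
[Gauss-Seidel] macro 2: S0 reads c1=0 → after 1×micro: 1; S1 reads c0=1 → after 1×micro: 2; S2 reads c0=1 → after 2×micro: 2 ⇒ (c0=1, c1=2, c2=2)
[Gauss-Seidel] macro 3: S0 reads c1=2 → after 1×micro: 3; S1 reads c0=3 → after 1×micro: 2; S2 reads c0=3 → after 2×micro: 4 ⇒ (c0=3, c1=2, c2=4)
[Gauss-Seidel] macro 4: S0 reads c1=2 → after 1×micro: 0; S1 reads c0=0 → after 1×micro: 2; S2 reads c0=0 → after 2×micro: 0 ⇒ (c0=0, c1=2, c2=0)
[Gauss-Seidel] macro 5: S0 reads c1=2 → after 1×micro: 1; S1 reads c0=1 → after 1×micro: 0; S2 reads c0=1 → after 2×micro: 2 ⇒ (c0=1, c1=0, c2=2)
[Gauss-Seidel] macro 6: S0 reads c1=0 → after 1×micro: 1; S1 reads c0=1 → after 1×micro: 2; S2 reads c0=1 → after 2×micro: 2 ⇒ (c0=1, c1=2, c2=2)

first divergence at macro-step: 1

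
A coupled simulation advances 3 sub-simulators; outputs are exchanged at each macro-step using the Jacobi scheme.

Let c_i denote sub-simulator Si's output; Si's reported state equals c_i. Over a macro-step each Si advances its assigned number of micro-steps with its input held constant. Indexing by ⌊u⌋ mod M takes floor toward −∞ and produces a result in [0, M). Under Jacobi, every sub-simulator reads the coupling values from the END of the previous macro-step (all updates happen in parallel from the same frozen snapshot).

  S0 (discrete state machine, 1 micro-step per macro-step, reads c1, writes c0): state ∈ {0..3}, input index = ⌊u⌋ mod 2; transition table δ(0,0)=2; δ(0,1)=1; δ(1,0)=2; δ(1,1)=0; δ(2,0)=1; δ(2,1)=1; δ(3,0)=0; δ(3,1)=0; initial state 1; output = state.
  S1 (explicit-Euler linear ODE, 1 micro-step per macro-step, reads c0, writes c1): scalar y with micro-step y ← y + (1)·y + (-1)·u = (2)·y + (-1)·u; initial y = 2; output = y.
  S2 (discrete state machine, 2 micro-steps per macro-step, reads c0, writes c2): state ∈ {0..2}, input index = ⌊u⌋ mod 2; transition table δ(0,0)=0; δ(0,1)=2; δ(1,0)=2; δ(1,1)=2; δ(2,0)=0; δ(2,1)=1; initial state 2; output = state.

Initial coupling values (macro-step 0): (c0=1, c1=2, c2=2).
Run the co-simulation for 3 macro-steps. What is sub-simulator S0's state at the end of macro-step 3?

macro 1: S0 reads c1=2 → after 1×micro: 2; S1 reads c0=1 → after 1×micro: 3; S2 reads c0=1 → after 2×micro: 2 ⇒ (c0=2, c1=3, c2=2)
macro 2: S0 reads c1=3 → after 1×micro: 1; S1 reads c0=2 → after 1×micro: 4; S2 reads c0=2 → after 2×micro: 0 ⇒ (c0=1, c1=4, c2=0)
macro 3: S0 reads c1=4 → after 1×micro: 2; S1 reads c0=1 → after 1×micro: 7; S2 reads c0=1 → after 2×micro: 1 ⇒ (c0=2, c1=7, c2=1)

S0 state at macro-step 3 = 2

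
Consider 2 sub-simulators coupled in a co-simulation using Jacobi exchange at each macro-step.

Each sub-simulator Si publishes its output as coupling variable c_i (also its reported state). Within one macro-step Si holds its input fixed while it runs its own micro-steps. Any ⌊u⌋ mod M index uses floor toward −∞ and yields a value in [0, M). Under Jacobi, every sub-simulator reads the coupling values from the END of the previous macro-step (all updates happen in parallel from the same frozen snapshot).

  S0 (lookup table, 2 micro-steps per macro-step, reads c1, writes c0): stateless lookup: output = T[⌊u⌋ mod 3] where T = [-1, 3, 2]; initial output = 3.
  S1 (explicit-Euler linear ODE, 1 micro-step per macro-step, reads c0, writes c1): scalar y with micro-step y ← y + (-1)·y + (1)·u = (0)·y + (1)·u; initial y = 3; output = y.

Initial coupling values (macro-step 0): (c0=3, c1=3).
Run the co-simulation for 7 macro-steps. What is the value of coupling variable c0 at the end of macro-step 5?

c0 at macro-step 5 = 2

macro 1: S0 reads c1=3 → after 2×micro: -1; S1 reads c0=3 → after 1×micro: 3 ⇒ (c0=-1, c1=3)
macro 2: S0 reads c1=3 → after 2×micro: -1; S1 reads c0=-1 → after 1×micro: -1 ⇒ (c0=-1, c1=-1)
macro 3: S0 reads c1=-1 → after 2×micro: 2; S1 reads c0=-1 → after 1×micro: -1 ⇒ (c0=2, c1=-1)
macro 4: S0 reads c1=-1 → after 2×micro: 2; S1 reads c0=2 → after 1×micro: 2 ⇒ (c0=2, c1=2)
macro 5: S0 reads c1=2 → after 2×micro: 2; S1 reads c0=2 → after 1×micro: 2 ⇒ (c0=2, c1=2)
macro 6: S0 reads c1=2 → after 2×micro: 2; S1 reads c0=2 → after 1×micro: 2 ⇒ (c0=2, c1=2)
macro 7: S0 reads c1=2 → after 2×micro: 2; S1 reads c0=2 → after 1×micro: 2 ⇒ (c0=2, c1=2)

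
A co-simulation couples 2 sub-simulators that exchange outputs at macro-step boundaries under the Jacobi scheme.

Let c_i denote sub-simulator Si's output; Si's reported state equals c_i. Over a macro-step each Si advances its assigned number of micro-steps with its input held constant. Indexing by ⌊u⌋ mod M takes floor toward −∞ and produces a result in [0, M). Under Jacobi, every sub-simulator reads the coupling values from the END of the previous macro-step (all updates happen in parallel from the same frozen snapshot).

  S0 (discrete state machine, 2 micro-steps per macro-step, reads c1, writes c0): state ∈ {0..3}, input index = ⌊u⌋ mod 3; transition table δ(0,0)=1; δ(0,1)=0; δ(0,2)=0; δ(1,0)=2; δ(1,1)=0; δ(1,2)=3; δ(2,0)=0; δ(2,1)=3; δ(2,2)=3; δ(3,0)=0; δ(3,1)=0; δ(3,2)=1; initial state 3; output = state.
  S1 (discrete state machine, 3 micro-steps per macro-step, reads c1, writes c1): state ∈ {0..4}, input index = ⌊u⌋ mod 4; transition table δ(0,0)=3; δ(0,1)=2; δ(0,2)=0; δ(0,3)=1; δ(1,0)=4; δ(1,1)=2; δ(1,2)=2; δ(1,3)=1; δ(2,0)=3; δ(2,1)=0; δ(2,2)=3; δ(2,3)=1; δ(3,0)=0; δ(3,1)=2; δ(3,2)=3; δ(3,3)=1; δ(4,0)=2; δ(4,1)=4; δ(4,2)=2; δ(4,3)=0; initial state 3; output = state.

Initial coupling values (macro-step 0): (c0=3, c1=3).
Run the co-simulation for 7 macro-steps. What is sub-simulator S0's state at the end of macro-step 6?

S0 state at macro-step 6 = 0

macro 1: S0 reads c1=3 → after 2×micro: 1; S1 reads c1=3 → after 3×micro: 1 ⇒ (c0=1, c1=1)
macro 2: S0 reads c1=1 → after 2×micro: 0; S1 reads c1=1 → after 3×micro: 2 ⇒ (c0=0, c1=2)
macro 3: S0 reads c1=2 → after 2×micro: 0; S1 reads c1=2 → after 3×micro: 3 ⇒ (c0=0, c1=3)
macro 4: S0 reads c1=3 → after 2×micro: 2; S1 reads c1=3 → after 3×micro: 1 ⇒ (c0=2, c1=1)
macro 5: S0 reads c1=1 → after 2×micro: 0; S1 reads c1=1 → after 3×micro: 2 ⇒ (c0=0, c1=2)
macro 6: S0 reads c1=2 → after 2×micro: 0; S1 reads c1=2 → after 3×micro: 3 ⇒ (c0=0, c1=3)
macro 7: S0 reads c1=3 → after 2×micro: 2; S1 reads c1=3 → after 3×micro: 1 ⇒ (c0=2, c1=1)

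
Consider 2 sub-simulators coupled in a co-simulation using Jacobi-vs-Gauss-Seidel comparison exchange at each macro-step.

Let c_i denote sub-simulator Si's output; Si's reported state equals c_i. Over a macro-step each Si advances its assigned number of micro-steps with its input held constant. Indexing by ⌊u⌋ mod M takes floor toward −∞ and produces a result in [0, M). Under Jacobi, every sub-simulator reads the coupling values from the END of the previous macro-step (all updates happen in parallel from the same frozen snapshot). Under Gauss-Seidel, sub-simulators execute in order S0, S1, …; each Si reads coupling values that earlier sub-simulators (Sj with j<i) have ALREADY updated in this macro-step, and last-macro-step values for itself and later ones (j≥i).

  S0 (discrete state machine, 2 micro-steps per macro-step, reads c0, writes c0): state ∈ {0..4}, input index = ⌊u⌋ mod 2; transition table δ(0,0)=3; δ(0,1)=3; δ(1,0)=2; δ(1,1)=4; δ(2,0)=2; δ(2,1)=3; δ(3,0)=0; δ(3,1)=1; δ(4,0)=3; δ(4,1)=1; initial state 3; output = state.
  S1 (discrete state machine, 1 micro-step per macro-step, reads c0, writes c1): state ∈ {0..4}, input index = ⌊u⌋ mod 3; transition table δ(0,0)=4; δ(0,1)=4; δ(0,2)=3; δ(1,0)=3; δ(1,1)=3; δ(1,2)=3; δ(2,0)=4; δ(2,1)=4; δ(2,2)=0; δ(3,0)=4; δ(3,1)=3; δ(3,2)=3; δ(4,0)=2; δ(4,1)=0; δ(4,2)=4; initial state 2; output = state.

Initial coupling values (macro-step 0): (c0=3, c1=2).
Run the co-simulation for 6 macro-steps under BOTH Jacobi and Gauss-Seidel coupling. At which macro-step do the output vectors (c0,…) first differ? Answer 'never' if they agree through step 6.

first divergence at macro-step: 2

[Jacobi] macro 1: S0 reads c0=3 → after 2×micro: 4; S1 reads c0=3 → after 1×micro: 4 ⇒ (c0=4, c1=4)
[Jacobi] macro 2: S0 reads c0=4 → after 2×micro: 0; S1 reads c0=4 → after 1×micro: 0 ⇒ (c0=0, c1=0)
[Jacobi] macro 3: S0 reads c0=0 → after 2×micro: 0; S1 reads c0=0 → after 1×micro: 4 ⇒ (c0=0, c1=4)
[Jacobi] macro 4: S0 reads c0=0 → after 2×micro: 0; S1 reads c0=0 → after 1×micro: 2 ⇒ (c0=0, c1=2)
[Jacobi] macro 5: S0 reads c0=0 → after 2×micro: 0; S1 reads c0=0 → after 1×micro: 4 ⇒ (c0=0, c1=4)
[Jacobi] macro 6: S0 reads c0=0 → after 2×micro: 0; S1 reads c0=0 → after 1×micro: 2 ⇒ (c0=0, c1=2)
[Gauss-Seidel] macro 1: S0 reads c0=3 → after 2×micro: 4; S1 reads c0=4 → after 1×micro: 4 ⇒ (c0=4, c1=4)
[Gauss-Seidel] macro 2: S0 reads c0=4 → after 2×micro: 0; S1 reads c0=0 → after 1×micro: 2 ⇒ (c0=0, c1=2)
[Gauss-Seidel] macro 3: S0 reads c0=0 → after 2×micro: 0; S1 reads c0=0 → after 1×micro: 4 ⇒ (c0=0, c1=4)
[Gauss-Seidel] macro 4: S0 reads c0=0 → after 2×micro: 0; S1 reads c0=0 → after 1×micro: 2 ⇒ (c0=0, c1=2)
[Gauss-Seidel] macro 5: S0 reads c0=0 → after 2×micro: 0; S1 reads c0=0 → after 1×micro: 4 ⇒ (c0=0, c1=4)
[Gauss-Seidel] macro 6: S0 reads c0=0 → after 2×micro: 0; S1 reads c0=0 → after 1×micro: 2 ⇒ (c0=0, c1=2)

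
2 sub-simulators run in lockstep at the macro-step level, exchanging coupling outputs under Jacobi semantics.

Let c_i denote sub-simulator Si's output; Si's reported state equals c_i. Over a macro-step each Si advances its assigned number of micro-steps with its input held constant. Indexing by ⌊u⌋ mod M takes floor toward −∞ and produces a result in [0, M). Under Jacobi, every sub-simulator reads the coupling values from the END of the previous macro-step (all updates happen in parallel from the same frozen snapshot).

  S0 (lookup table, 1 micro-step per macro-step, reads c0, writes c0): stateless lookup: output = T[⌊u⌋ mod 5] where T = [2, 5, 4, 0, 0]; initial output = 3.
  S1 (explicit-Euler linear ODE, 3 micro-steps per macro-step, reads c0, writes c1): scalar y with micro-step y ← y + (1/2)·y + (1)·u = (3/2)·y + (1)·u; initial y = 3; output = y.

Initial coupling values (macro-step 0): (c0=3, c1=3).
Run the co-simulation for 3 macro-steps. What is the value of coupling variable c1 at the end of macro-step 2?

c1 at macro-step 2 = 5265/64

macro 1: S0 reads c0=3 → after 1×micro: 0; S1 reads c0=3 → after 3×micro: 195/8 ⇒ (c0=0, c1=195/8)
macro 2: S0 reads c0=0 → after 1×micro: 2; S1 reads c0=0 → after 3×micro: 5265/64 ⇒ (c0=2, c1=5265/64)
macro 3: S0 reads c0=2 → after 1×micro: 4; S1 reads c0=2 → after 3×micro: 147019/512 ⇒ (c0=4, c1=147019/512)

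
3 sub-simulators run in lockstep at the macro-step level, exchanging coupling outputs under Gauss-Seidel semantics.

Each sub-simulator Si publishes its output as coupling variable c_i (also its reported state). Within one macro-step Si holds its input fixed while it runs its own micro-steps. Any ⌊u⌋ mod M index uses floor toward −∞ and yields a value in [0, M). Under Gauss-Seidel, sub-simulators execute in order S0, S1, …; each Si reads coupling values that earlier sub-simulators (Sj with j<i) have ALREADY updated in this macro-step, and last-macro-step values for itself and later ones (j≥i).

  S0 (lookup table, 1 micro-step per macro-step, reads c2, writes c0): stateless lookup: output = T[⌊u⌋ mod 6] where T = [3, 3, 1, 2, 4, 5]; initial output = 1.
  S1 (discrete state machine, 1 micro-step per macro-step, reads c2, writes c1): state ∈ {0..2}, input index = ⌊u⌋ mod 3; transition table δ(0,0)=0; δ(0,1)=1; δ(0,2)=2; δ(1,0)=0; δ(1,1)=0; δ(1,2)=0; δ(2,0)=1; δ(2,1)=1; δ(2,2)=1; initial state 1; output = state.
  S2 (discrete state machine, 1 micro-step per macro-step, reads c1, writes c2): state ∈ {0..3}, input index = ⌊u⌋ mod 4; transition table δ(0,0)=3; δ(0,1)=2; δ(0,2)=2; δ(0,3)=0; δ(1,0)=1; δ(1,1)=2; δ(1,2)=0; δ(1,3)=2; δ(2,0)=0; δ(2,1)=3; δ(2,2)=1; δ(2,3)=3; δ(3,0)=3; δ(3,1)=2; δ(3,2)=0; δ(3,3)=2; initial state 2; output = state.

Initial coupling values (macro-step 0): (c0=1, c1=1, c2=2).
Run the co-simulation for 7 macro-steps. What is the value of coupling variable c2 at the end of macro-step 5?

macro 1: S0 reads c2=2 → after 1×micro: 1; S1 reads c2=2 → after 1×micro: 0; S2 reads c1=0 → after 1×micro: 0 ⇒ (c0=1, c1=0, c2=0)
macro 2: S0 reads c2=0 → after 1×micro: 3; S1 reads c2=0 → after 1×micro: 0; S2 reads c1=0 → after 1×micro: 3 ⇒ (c0=3, c1=0, c2=3)
macro 3: S0 reads c2=3 → after 1×micro: 2; S1 reads c2=3 → after 1×micro: 0; S2 reads c1=0 → after 1×micro: 3 ⇒ (c0=2, c1=0, c2=3)
macro 4: S0 reads c2=3 → after 1×micro: 2; S1 reads c2=3 → after 1×micro: 0; S2 reads c1=0 → after 1×micro: 3 ⇒ (c0=2, c1=0, c2=3)
macro 5: S0 reads c2=3 → after 1×micro: 2; S1 reads c2=3 → after 1×micro: 0; S2 reads c1=0 → after 1×micro: 3 ⇒ (c0=2, c1=0, c2=3)
macro 6: S0 reads c2=3 → after 1×micro: 2; S1 reads c2=3 → after 1×micro: 0; S2 reads c1=0 → after 1×micro: 3 ⇒ (c0=2, c1=0, c2=3)
macro 7: S0 reads c2=3 → after 1×micro: 2; S1 reads c2=3 → after 1×micro: 0; S2 reads c1=0 → after 1×micro: 3 ⇒ (c0=2, c1=0, c2=3)

c2 at macro-step 5 = 3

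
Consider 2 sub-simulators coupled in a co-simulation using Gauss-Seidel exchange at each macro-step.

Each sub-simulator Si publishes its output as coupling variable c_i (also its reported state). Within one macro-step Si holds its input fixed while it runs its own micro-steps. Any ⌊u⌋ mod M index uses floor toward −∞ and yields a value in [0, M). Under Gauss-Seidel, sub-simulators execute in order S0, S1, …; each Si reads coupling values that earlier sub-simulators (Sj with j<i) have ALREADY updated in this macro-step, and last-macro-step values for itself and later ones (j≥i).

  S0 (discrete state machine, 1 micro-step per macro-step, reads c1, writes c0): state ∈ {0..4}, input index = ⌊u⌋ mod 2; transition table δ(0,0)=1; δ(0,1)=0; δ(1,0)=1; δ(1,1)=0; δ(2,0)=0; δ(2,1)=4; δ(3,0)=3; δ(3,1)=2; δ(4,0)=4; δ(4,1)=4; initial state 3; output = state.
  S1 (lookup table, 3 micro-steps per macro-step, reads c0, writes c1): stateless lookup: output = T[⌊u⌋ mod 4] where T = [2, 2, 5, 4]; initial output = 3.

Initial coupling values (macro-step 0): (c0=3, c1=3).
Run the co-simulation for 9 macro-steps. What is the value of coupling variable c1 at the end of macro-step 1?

macro 1: S0 reads c1=3 → after 1×micro: 2; S1 reads c0=2 → after 3×micro: 5 ⇒ (c0=2, c1=5)
macro 2: S0 reads c1=5 → after 1×micro: 4; S1 reads c0=4 → after 3×micro: 2 ⇒ (c0=4, c1=2)
macro 3: S0 reads c1=2 → after 1×micro: 4; S1 reads c0=4 → after 3×micro: 2 ⇒ (c0=4, c1=2)
macro 4: S0 reads c1=2 → after 1×micro: 4; S1 reads c0=4 → after 3×micro: 2 ⇒ (c0=4, c1=2)
macro 5: S0 reads c1=2 → after 1×micro: 4; S1 reads c0=4 → after 3×micro: 2 ⇒ (c0=4, c1=2)
macro 6: S0 reads c1=2 → after 1×micro: 4; S1 reads c0=4 → after 3×micro: 2 ⇒ (c0=4, c1=2)
macro 7: S0 reads c1=2 → after 1×micro: 4; S1 reads c0=4 → after 3×micro: 2 ⇒ (c0=4, c1=2)
macro 8: S0 reads c1=2 → after 1×micro: 4; S1 reads c0=4 → after 3×micro: 2 ⇒ (c0=4, c1=2)
macro 9: S0 reads c1=2 → after 1×micro: 4; S1 reads c0=4 → after 3×micro: 2 ⇒ (c0=4, c1=2)

c1 at macro-step 1 = 5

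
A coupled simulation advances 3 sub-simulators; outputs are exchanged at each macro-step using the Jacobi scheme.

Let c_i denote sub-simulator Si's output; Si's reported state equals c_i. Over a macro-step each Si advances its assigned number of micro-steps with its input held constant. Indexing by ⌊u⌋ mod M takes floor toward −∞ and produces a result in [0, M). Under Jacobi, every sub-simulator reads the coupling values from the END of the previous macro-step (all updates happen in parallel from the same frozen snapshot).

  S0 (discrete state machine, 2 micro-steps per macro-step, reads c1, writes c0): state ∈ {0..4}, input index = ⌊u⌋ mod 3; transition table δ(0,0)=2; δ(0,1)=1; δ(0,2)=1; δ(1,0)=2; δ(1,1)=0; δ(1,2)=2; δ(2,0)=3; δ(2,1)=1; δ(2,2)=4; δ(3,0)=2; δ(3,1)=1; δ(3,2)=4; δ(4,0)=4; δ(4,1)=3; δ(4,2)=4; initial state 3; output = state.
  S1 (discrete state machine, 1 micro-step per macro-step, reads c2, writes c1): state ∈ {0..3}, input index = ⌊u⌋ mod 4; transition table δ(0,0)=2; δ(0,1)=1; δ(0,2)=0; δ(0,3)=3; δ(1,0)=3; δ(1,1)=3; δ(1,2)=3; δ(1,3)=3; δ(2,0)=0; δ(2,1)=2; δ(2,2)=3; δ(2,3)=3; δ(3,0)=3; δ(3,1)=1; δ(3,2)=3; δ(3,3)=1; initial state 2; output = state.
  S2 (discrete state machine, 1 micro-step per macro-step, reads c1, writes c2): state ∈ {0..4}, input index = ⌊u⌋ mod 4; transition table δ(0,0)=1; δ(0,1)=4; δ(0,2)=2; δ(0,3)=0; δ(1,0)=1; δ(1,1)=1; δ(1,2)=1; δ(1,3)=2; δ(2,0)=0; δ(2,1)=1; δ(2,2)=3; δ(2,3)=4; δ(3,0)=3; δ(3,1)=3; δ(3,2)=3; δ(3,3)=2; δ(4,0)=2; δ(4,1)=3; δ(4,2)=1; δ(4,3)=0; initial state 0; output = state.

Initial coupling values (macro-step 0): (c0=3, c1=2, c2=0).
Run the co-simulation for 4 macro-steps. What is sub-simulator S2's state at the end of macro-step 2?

macro 1: S0 reads c1=2 → after 2×micro: 4; S1 reads c2=0 → after 1×micro: 0; S2 reads c1=2 → after 1×micro: 2 ⇒ (c0=4, c1=0, c2=2)
macro 2: S0 reads c1=0 → after 2×micro: 4; S1 reads c2=2 → after 1×micro: 0; S2 reads c1=0 → after 1×micro: 0 ⇒ (c0=4, c1=0, c2=0)
macro 3: S0 reads c1=0 → after 2×micro: 4; S1 reads c2=0 → after 1×micro: 2; S2 reads c1=0 → after 1×micro: 1 ⇒ (c0=4, c1=2, c2=1)
macro 4: S0 reads c1=2 → after 2×micro: 4; S1 reads c2=1 → after 1×micro: 2; S2 reads c1=2 → after 1×micro: 1 ⇒ (c0=4, c1=2, c2=1)

S2 state at macro-step 2 = 0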